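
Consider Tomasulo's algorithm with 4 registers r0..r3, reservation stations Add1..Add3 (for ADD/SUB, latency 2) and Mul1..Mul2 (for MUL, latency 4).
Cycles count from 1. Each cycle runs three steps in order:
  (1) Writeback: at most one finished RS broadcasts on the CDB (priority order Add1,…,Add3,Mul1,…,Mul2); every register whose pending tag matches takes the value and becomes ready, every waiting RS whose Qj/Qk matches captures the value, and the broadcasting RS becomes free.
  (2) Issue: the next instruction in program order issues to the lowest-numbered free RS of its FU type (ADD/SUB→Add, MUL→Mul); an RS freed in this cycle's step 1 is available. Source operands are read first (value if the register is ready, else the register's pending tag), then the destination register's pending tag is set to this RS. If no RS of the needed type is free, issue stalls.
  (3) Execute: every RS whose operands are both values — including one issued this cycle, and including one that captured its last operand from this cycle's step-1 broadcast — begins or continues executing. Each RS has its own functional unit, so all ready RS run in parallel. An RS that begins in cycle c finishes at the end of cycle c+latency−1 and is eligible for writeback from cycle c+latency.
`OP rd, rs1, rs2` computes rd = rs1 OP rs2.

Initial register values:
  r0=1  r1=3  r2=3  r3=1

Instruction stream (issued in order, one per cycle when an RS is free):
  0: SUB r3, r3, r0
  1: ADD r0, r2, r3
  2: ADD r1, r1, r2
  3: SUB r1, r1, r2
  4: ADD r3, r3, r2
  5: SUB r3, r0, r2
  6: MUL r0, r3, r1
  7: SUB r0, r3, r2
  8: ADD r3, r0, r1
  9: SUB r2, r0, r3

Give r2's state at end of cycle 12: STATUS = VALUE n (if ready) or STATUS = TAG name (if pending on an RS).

  c1: issue SUB r3<-Add1  regs: r0:1,r1:3,r2:3,r3:Add1
  c2: issue ADD r0<-Add2  regs: r0:Add2,r1:3,r2:3,r3:Add1
  c3: CDB Add1=0; issue ADD r1<-Add1  regs: r0:Add2,r1:Add1,r2:3,r3:0
  c4: issue SUB r1<-Add3  regs: r0:Add2,r1:Add3,r2:3,r3:0
  c5: CDB Add1=6; issue ADD r3<-Add1  regs: r0:Add2,r1:Add3,r2:3,r3:Add1
  c6: CDB Add2=3; issue SUB r3<-Add2  regs: r0:3,r1:Add3,r2:3,r3:Add2
  c7: CDB Add1=3; issue MUL r0<-Mul1  regs: r0:Mul1,r1:Add3,r2:3,r3:Add2
  c8: CDB Add2=0; issue SUB r0<-Add1  regs: r0:Add1,r1:Add3,r2:3,r3:0
  c9: CDB Add3=3; issue ADD r3<-Add2  regs: r0:Add1,r1:3,r2:3,r3:Add2
  c10: CDB Add1=-3; issue SUB r2<-Add1  regs: r0:-3,r1:3,r2:Add1,r3:Add2
  c11: -  regs: r0:-3,r1:3,r2:Add1,r3:Add2
  c12: CDB Add2=0  regs: r0:-3,r1:3,r2:Add1,r3:0

STATUS = TAG Add1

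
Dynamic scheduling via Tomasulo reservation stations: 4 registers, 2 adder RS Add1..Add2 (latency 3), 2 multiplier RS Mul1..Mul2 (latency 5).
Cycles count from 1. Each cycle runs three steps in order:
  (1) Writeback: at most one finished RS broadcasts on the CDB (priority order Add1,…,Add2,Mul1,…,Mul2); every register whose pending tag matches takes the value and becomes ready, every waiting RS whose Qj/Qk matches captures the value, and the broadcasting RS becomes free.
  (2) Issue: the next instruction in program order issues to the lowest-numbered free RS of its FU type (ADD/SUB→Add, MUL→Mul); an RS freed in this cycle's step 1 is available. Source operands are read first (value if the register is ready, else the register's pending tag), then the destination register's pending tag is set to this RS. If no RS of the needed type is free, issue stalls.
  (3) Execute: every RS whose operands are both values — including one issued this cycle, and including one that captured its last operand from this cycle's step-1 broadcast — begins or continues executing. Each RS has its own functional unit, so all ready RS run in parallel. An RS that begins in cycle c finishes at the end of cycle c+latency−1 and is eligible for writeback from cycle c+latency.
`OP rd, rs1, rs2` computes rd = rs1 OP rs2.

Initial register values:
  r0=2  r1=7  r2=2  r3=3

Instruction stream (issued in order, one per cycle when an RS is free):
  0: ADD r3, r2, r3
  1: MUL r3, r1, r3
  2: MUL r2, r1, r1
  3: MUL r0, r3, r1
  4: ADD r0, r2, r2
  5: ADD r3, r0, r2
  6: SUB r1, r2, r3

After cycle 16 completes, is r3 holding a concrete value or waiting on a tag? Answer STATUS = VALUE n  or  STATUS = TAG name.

c1: issue ADD r3<-Add1 | r0:2,r1:7,r2:2,r3:Add1
c2: issue MUL r3<-Mul1 | r0:2,r1:7,r2:2,r3:Mul1
c3: issue MUL r2<-Mul2 | r0:2,r1:7,r2:Mul2,r3:Mul1
c4: CDB Add1=5; stall | r0:2,r1:7,r2:Mul2,r3:Mul1
c5: stall | r0:2,r1:7,r2:Mul2,r3:Mul1
c6: stall | r0:2,r1:7,r2:Mul2,r3:Mul1
c7: stall | r0:2,r1:7,r2:Mul2,r3:Mul1
c8: CDB Mul2=49; issue MUL r0<-Mul2 | r0:Mul2,r1:7,r2:49,r3:Mul1
c9: CDB Mul1=35; issue ADD r0<-Add1 | r0:Add1,r1:7,r2:49,r3:35
c10: issue ADD r3<-Add2 | r0:Add1,r1:7,r2:49,r3:Add2
c11: stall | r0:Add1,r1:7,r2:49,r3:Add2
c12: CDB Add1=98; issue SUB r1<-Add1 | r0:98,r1:Add1,r2:49,r3:Add2
c13: - | r0:98,r1:Add1,r2:49,r3:Add2
c14: CDB Mul2=245 | r0:98,r1:Add1,r2:49,r3:Add2
c15: CDB Add2=147 | r0:98,r1:Add1,r2:49,r3:147
c16: - | r0:98,r1:Add1,r2:49,r3:147

STATUS = VALUE 147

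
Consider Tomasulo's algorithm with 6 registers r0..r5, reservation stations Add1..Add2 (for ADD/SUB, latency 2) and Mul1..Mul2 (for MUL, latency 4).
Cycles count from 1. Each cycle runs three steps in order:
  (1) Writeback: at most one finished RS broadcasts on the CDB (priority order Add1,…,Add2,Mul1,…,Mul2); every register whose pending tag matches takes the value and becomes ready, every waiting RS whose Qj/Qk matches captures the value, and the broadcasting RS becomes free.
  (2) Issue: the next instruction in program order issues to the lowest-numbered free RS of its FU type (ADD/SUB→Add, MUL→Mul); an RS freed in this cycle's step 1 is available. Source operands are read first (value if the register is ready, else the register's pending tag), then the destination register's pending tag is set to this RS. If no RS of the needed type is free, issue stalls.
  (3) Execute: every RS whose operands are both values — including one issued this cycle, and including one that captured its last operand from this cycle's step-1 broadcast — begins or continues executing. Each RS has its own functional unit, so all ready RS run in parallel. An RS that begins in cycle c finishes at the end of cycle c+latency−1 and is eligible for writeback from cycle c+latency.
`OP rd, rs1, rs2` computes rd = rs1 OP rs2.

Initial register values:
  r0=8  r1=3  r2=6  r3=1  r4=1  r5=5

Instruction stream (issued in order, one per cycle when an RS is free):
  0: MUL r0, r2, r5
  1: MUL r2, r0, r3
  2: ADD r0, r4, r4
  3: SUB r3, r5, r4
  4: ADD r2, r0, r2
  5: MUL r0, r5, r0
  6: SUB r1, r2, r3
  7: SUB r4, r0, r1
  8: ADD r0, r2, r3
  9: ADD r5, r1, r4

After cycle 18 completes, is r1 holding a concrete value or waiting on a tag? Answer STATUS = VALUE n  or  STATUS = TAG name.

cycle 1: issue MUL r0<-Mul1 // r0:Mul1,r1:3,r2:6,r3:1,r4:1,r5:5
cycle 2: issue MUL r2<-Mul2 // r0:Mul1,r1:3,r2:Mul2,r3:1,r4:1,r5:5
cycle 3: issue ADD r0<-Add1 // r0:Add1,r1:3,r2:Mul2,r3:1,r4:1,r5:5
cycle 4: issue SUB r3<-Add2 // r0:Add1,r1:3,r2:Mul2,r3:Add2,r4:1,r5:5
cycle 5: CDB Add1=2; issue ADD r2<-Add1 // r0:2,r1:3,r2:Add1,r3:Add2,r4:1,r5:5
cycle 6: CDB Add2=4; stall // r0:2,r1:3,r2:Add1,r3:4,r4:1,r5:5
cycle 7: CDB Mul1=30; issue MUL r0<-Mul1 // r0:Mul1,r1:3,r2:Add1,r3:4,r4:1,r5:5
cycle 8: issue SUB r1<-Add2 // r0:Mul1,r1:Add2,r2:Add1,r3:4,r4:1,r5:5
cycle 9: stall // r0:Mul1,r1:Add2,r2:Add1,r3:4,r4:1,r5:5
cycle 10: stall // r0:Mul1,r1:Add2,r2:Add1,r3:4,r4:1,r5:5
cycle 11: CDB Mul1=10; stall // r0:10,r1:Add2,r2:Add1,r3:4,r4:1,r5:5
cycle 12: CDB Mul2=30; stall // r0:10,r1:Add2,r2:Add1,r3:4,r4:1,r5:5
cycle 13: stall // r0:10,r1:Add2,r2:Add1,r3:4,r4:1,r5:5
cycle 14: CDB Add1=32; issue SUB r4<-Add1 // r0:10,r1:Add2,r2:32,r3:4,r4:Add1,r5:5
cycle 15: stall // r0:10,r1:Add2,r2:32,r3:4,r4:Add1,r5:5
cycle 16: CDB Add2=28; issue ADD r0<-Add2 // r0:Add2,r1:28,r2:32,r3:4,r4:Add1,r5:5
cycle 17: stall // r0:Add2,r1:28,r2:32,r3:4,r4:Add1,r5:5
cycle 18: CDB Add1=-18; issue ADD r5<-Add1 // r0:Add2,r1:28,r2:32,r3:4,r4:-18,r5:Add1

STATUS = VALUE 28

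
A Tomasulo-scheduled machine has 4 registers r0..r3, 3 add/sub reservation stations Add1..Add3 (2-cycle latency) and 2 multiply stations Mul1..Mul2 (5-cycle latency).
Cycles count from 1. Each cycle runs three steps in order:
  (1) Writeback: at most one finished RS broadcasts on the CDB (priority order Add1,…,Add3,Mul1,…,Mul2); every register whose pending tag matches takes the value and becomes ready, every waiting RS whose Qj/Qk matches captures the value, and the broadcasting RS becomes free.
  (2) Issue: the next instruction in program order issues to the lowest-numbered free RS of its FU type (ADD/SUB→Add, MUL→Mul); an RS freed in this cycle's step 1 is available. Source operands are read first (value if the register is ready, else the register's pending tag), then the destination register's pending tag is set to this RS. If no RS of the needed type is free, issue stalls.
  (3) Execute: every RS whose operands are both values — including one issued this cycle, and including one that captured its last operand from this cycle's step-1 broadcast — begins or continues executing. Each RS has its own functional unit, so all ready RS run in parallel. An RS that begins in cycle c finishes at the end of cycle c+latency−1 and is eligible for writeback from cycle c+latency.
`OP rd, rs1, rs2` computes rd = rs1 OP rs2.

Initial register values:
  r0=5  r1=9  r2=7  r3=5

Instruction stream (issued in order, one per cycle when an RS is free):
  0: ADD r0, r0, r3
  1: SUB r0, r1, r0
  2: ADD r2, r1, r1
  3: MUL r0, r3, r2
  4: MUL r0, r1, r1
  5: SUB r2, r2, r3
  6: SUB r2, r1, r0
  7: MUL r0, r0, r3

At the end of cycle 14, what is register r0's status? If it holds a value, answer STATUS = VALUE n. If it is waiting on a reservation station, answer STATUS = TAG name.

c1: issue ADD r0<-Add1 | r0:Add1,r1:9,r2:7,r3:5
c2: issue SUB r0<-Add2 | r0:Add2,r1:9,r2:7,r3:5
c3: CDB Add1=10; issue ADD r2<-Add1 | r0:Add2,r1:9,r2:Add1,r3:5
c4: issue MUL r0<-Mul1 | r0:Mul1,r1:9,r2:Add1,r3:5
c5: CDB Add1=18; issue MUL r0<-Mul2 | r0:Mul2,r1:9,r2:18,r3:5
c6: CDB Add2=-1; issue SUB r2<-Add1 | r0:Mul2,r1:9,r2:Add1,r3:5
c7: issue SUB r2<-Add2 | r0:Mul2,r1:9,r2:Add2,r3:5
c8: CDB Add1=13; stall | r0:Mul2,r1:9,r2:Add2,r3:5
c9: stall | r0:Mul2,r1:9,r2:Add2,r3:5
c10: CDB Mul1=90; issue MUL r0<-Mul1 | r0:Mul1,r1:9,r2:Add2,r3:5
c11: CDB Mul2=81 | r0:Mul1,r1:9,r2:Add2,r3:5
c12: - | r0:Mul1,r1:9,r2:Add2,r3:5
c13: CDB Add2=-72 | r0:Mul1,r1:9,r2:-72,r3:5
c14: - | r0:Mul1,r1:9,r2:-72,r3:5

STATUS = TAG Mul1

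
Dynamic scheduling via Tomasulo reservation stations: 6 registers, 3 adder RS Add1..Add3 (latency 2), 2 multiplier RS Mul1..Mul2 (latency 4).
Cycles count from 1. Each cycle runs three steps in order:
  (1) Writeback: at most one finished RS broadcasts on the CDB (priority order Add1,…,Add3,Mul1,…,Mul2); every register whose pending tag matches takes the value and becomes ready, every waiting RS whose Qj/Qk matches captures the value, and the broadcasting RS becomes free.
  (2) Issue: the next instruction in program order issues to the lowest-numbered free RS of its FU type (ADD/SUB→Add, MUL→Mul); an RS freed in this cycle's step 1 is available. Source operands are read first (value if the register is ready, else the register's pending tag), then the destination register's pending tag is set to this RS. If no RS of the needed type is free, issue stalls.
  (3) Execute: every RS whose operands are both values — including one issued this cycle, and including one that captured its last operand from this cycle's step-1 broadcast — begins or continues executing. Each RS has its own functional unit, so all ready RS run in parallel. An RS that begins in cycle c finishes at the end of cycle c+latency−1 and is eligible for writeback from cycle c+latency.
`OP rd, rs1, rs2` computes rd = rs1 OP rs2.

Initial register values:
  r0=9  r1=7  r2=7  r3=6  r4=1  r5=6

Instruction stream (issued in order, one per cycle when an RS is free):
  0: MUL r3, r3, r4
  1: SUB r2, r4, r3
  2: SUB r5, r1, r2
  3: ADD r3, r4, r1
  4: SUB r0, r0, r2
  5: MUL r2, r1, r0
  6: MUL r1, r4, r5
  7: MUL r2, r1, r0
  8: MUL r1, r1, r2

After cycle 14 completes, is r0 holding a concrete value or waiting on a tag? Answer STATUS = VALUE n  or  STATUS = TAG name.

cycle 1: issue MUL r3<-Mul1 // r0:9,r1:7,r2:7,r3:Mul1,r4:1,r5:6
cycle 2: issue SUB r2<-Add1 // r0:9,r1:7,r2:Add1,r3:Mul1,r4:1,r5:6
cycle 3: issue SUB r5<-Add2 // r0:9,r1:7,r2:Add1,r3:Mul1,r4:1,r5:Add2
cycle 4: issue ADD r3<-Add3 // r0:9,r1:7,r2:Add1,r3:Add3,r4:1,r5:Add2
cycle 5: CDB Mul1=6; stall // r0:9,r1:7,r2:Add1,r3:Add3,r4:1,r5:Add2
cycle 6: CDB Add3=8; issue SUB r0<-Add3 // r0:Add3,r1:7,r2:Add1,r3:8,r4:1,r5:Add2
cycle 7: CDB Add1=-5; issue MUL r2<-Mul1 // r0:Add3,r1:7,r2:Mul1,r3:8,r4:1,r5:Add2
cycle 8: issue MUL r1<-Mul2 // r0:Add3,r1:Mul2,r2:Mul1,r3:8,r4:1,r5:Add2
cycle 9: CDB Add2=12; stall // r0:Add3,r1:Mul2,r2:Mul1,r3:8,r4:1,r5:12
cycle 10: CDB Add3=14; stall // r0:14,r1:Mul2,r2:Mul1,r3:8,r4:1,r5:12
cycle 11: stall // r0:14,r1:Mul2,r2:Mul1,r3:8,r4:1,r5:12
cycle 12: stall // r0:14,r1:Mul2,r2:Mul1,r3:8,r4:1,r5:12
cycle 13: CDB Mul2=12; issue MUL r2<-Mul2 // r0:14,r1:12,r2:Mul2,r3:8,r4:1,r5:12
cycle 14: CDB Mul1=98; issue MUL r1<-Mul1 // r0:14,r1:Mul1,r2:Mul2,r3:8,r4:1,r5:12

STATUS = VALUE 14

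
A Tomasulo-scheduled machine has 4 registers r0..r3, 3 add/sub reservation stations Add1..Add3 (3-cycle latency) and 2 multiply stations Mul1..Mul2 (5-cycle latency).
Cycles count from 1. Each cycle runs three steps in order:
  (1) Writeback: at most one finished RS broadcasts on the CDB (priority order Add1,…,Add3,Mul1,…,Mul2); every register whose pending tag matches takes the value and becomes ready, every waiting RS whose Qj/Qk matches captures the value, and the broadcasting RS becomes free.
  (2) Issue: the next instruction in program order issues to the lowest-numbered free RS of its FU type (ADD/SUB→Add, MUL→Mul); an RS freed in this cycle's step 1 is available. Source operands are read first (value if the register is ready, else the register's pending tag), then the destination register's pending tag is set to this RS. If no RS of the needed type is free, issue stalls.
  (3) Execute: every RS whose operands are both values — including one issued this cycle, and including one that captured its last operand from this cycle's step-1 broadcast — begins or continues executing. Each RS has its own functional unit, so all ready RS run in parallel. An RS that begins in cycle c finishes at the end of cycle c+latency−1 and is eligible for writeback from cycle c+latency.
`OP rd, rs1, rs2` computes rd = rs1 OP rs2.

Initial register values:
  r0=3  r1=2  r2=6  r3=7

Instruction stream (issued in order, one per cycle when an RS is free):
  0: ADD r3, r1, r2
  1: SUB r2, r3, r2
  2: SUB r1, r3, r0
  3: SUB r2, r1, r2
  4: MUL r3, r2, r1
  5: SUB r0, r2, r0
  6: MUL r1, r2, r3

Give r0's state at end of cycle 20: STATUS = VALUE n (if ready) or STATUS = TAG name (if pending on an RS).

STATUS = VALUE 0

c1: issue ADD r3<-Add1 | r0:3,r1:2,r2:6,r3:Add1
c2: issue SUB r2<-Add2 | r0:3,r1:2,r2:Add2,r3:Add1
c3: issue SUB r1<-Add3 | r0:3,r1:Add3,r2:Add2,r3:Add1
c4: CDB Add1=8; issue SUB r2<-Add1 | r0:3,r1:Add3,r2:Add1,r3:8
c5: issue MUL r3<-Mul1 | r0:3,r1:Add3,r2:Add1,r3:Mul1
c6: stall | r0:3,r1:Add3,r2:Add1,r3:Mul1
c7: CDB Add2=2; issue SUB r0<-Add2 | r0:Add2,r1:Add3,r2:Add1,r3:Mul1
c8: CDB Add3=5; issue MUL r1<-Mul2 | r0:Add2,r1:Mul2,r2:Add1,r3:Mul1
c9: - | r0:Add2,r1:Mul2,r2:Add1,r3:Mul1
c10: - | r0:Add2,r1:Mul2,r2:Add1,r3:Mul1
c11: CDB Add1=3 | r0:Add2,r1:Mul2,r2:3,r3:Mul1
c12: - | r0:Add2,r1:Mul2,r2:3,r3:Mul1
c13: - | r0:Add2,r1:Mul2,r2:3,r3:Mul1
c14: CDB Add2=0 | r0:0,r1:Mul2,r2:3,r3:Mul1
c15: - | r0:0,r1:Mul2,r2:3,r3:Mul1
c16: CDB Mul1=15 | r0:0,r1:Mul2,r2:3,r3:15
c17: - | r0:0,r1:Mul2,r2:3,r3:15
c18: - | r0:0,r1:Mul2,r2:3,r3:15
c19: - | r0:0,r1:Mul2,r2:3,r3:15
c20: - | r0:0,r1:Mul2,r2:3,r3:15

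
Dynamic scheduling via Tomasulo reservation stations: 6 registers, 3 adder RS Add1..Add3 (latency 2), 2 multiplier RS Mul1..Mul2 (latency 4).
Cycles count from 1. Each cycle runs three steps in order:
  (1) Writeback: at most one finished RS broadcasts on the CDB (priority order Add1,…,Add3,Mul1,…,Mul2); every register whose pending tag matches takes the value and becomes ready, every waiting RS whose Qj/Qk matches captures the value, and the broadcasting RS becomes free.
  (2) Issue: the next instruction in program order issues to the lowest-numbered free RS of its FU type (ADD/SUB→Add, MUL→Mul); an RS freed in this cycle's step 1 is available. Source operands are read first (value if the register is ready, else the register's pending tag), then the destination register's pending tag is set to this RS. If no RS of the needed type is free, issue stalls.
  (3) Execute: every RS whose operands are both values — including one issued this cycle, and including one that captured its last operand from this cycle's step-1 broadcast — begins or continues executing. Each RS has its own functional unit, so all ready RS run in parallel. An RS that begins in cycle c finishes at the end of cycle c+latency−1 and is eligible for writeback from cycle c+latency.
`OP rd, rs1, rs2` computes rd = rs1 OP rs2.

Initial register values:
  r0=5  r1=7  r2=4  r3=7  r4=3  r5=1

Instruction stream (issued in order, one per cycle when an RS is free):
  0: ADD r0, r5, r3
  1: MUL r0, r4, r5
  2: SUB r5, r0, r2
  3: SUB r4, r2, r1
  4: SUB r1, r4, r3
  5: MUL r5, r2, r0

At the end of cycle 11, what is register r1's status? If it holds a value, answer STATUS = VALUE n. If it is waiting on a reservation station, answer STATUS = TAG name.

STATUS = VALUE -10

  c1: issue ADD r0<-Add1  regs: r0:Add1,r1:7,r2:4,r3:7,r4:3,r5:1
  c2: issue MUL r0<-Mul1  regs: r0:Mul1,r1:7,r2:4,r3:7,r4:3,r5:1
  c3: CDB Add1=8; issue SUB r5<-Add1  regs: r0:Mul1,r1:7,r2:4,r3:7,r4:3,r5:Add1
  c4: issue SUB r4<-Add2  regs: r0:Mul1,r1:7,r2:4,r3:7,r4:Add2,r5:Add1
  c5: issue SUB r1<-Add3  regs: r0:Mul1,r1:Add3,r2:4,r3:7,r4:Add2,r5:Add1
  c6: CDB Add2=-3; issue MUL r5<-Mul2  regs: r0:Mul1,r1:Add3,r2:4,r3:7,r4:-3,r5:Mul2
  c7: CDB Mul1=3  regs: r0:3,r1:Add3,r2:4,r3:7,r4:-3,r5:Mul2
  c8: CDB Add3=-10  regs: r0:3,r1:-10,r2:4,r3:7,r4:-3,r5:Mul2
  c9: CDB Add1=-1  regs: r0:3,r1:-10,r2:4,r3:7,r4:-3,r5:Mul2
  c10: -  regs: r0:3,r1:-10,r2:4,r3:7,r4:-3,r5:Mul2
  c11: CDB Mul2=12  regs: r0:3,r1:-10,r2:4,r3:7,r4:-3,r5:12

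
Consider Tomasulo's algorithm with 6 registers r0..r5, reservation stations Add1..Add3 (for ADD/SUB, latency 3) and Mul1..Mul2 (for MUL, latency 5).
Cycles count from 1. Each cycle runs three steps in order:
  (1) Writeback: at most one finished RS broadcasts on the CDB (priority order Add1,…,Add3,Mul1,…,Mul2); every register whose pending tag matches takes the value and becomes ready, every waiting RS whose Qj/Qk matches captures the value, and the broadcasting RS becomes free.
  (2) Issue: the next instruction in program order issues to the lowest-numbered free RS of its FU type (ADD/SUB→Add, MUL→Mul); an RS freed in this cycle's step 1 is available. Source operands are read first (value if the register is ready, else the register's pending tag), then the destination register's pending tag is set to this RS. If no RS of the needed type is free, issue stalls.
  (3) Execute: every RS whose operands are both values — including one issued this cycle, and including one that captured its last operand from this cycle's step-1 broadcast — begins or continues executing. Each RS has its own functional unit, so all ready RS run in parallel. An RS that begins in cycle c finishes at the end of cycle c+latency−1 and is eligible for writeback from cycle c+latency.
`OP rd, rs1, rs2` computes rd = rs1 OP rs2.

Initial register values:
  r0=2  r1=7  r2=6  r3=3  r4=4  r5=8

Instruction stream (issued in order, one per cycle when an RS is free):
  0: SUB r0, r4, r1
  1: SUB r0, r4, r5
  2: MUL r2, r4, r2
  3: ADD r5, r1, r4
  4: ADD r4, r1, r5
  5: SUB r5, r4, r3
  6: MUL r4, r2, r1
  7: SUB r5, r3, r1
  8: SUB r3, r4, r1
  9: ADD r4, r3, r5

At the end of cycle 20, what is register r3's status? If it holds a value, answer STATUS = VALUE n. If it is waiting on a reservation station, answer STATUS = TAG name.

  c1: issue SUB r0<-Add1  regs: r0:Add1,r1:7,r2:6,r3:3,r4:4,r5:8
  c2: issue SUB r0<-Add2  regs: r0:Add2,r1:7,r2:6,r3:3,r4:4,r5:8
  c3: issue MUL r2<-Mul1  regs: r0:Add2,r1:7,r2:Mul1,r3:3,r4:4,r5:8
  c4: CDB Add1=-3; issue ADD r5<-Add1  regs: r0:Add2,r1:7,r2:Mul1,r3:3,r4:4,r5:Add1
  c5: CDB Add2=-4; issue ADD r4<-Add2  regs: r0:-4,r1:7,r2:Mul1,r3:3,r4:Add2,r5:Add1
  c6: issue SUB r5<-Add3  regs: r0:-4,r1:7,r2:Mul1,r3:3,r4:Add2,r5:Add3
  c7: CDB Add1=11; issue MUL r4<-Mul2  regs: r0:-4,r1:7,r2:Mul1,r3:3,r4:Mul2,r5:Add3
  c8: CDB Mul1=24; issue SUB r5<-Add1  regs: r0:-4,r1:7,r2:24,r3:3,r4:Mul2,r5:Add1
  c9: stall  regs: r0:-4,r1:7,r2:24,r3:3,r4:Mul2,r5:Add1
  c10: CDB Add2=18; issue SUB r3<-Add2  regs: r0:-4,r1:7,r2:24,r3:Add2,r4:Mul2,r5:Add1
  c11: CDB Add1=-4; issue ADD r4<-Add1  regs: r0:-4,r1:7,r2:24,r3:Add2,r4:Add1,r5:-4
  c12: -  regs: r0:-4,r1:7,r2:24,r3:Add2,r4:Add1,r5:-4
  c13: CDB Add3=15  regs: r0:-4,r1:7,r2:24,r3:Add2,r4:Add1,r5:-4
  c14: CDB Mul2=168  regs: r0:-4,r1:7,r2:24,r3:Add2,r4:Add1,r5:-4
  c15: -  regs: r0:-4,r1:7,r2:24,r3:Add2,r4:Add1,r5:-4
  c16: -  regs: r0:-4,r1:7,r2:24,r3:Add2,r4:Add1,r5:-4
  c17: CDB Add2=161  regs: r0:-4,r1:7,r2:24,r3:161,r4:Add1,r5:-4
  c18: -  regs: r0:-4,r1:7,r2:24,r3:161,r4:Add1,r5:-4
  c19: -  regs: r0:-4,r1:7,r2:24,r3:161,r4:Add1,r5:-4
  c20: CDB Add1=157  regs: r0:-4,r1:7,r2:24,r3:161,r4:157,r5:-4

STATUS = VALUE 161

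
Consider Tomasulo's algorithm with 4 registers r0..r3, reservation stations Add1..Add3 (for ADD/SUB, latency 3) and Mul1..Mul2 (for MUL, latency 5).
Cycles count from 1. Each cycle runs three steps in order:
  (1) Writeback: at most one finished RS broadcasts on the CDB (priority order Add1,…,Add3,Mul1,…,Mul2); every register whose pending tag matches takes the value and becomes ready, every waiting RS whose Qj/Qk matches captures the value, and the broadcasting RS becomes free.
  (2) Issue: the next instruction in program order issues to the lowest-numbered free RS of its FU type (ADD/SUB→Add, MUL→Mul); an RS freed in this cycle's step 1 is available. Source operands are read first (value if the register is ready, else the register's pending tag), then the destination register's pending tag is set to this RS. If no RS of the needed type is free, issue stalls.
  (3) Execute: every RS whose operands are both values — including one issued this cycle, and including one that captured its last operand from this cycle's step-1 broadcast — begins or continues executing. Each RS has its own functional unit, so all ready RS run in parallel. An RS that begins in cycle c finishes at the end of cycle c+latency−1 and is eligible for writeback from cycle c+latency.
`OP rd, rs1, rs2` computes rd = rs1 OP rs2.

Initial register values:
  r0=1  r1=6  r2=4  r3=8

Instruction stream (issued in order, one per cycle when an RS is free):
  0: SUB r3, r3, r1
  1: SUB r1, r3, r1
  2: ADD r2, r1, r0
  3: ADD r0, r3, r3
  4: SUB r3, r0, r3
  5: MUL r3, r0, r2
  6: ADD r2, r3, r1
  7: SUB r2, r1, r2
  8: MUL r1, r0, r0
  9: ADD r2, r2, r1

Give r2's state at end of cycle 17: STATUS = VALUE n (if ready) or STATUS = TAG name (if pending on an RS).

STATUS = TAG Add3

  c1: issue SUB r3<-Add1  regs: r0:1,r1:6,r2:4,r3:Add1
  c2: issue SUB r1<-Add2  regs: r0:1,r1:Add2,r2:4,r3:Add1
  c3: issue ADD r2<-Add3  regs: r0:1,r1:Add2,r2:Add3,r3:Add1
  c4: CDB Add1=2; issue ADD r0<-Add1  regs: r0:Add1,r1:Add2,r2:Add3,r3:2
  c5: stall  regs: r0:Add1,r1:Add2,r2:Add3,r3:2
  c6: stall  regs: r0:Add1,r1:Add2,r2:Add3,r3:2
  c7: CDB Add1=4; issue SUB r3<-Add1  regs: r0:4,r1:Add2,r2:Add3,r3:Add1
  c8: CDB Add2=-4; issue MUL r3<-Mul1  regs: r0:4,r1:-4,r2:Add3,r3:Mul1
  c9: issue ADD r2<-Add2  regs: r0:4,r1:-4,r2:Add2,r3:Mul1
  c10: CDB Add1=2; issue SUB r2<-Add1  regs: r0:4,r1:-4,r2:Add1,r3:Mul1
  c11: CDB Add3=-3; issue MUL r1<-Mul2  regs: r0:4,r1:Mul2,r2:Add1,r3:Mul1
  c12: issue ADD r2<-Add3  regs: r0:4,r1:Mul2,r2:Add3,r3:Mul1
  c13: -  regs: r0:4,r1:Mul2,r2:Add3,r3:Mul1
  c14: -  regs: r0:4,r1:Mul2,r2:Add3,r3:Mul1
  c15: -  regs: r0:4,r1:Mul2,r2:Add3,r3:Mul1
  c16: CDB Mul1=-12  regs: r0:4,r1:Mul2,r2:Add3,r3:-12
  c17: CDB Mul2=16  regs: r0:4,r1:16,r2:Add3,r3:-12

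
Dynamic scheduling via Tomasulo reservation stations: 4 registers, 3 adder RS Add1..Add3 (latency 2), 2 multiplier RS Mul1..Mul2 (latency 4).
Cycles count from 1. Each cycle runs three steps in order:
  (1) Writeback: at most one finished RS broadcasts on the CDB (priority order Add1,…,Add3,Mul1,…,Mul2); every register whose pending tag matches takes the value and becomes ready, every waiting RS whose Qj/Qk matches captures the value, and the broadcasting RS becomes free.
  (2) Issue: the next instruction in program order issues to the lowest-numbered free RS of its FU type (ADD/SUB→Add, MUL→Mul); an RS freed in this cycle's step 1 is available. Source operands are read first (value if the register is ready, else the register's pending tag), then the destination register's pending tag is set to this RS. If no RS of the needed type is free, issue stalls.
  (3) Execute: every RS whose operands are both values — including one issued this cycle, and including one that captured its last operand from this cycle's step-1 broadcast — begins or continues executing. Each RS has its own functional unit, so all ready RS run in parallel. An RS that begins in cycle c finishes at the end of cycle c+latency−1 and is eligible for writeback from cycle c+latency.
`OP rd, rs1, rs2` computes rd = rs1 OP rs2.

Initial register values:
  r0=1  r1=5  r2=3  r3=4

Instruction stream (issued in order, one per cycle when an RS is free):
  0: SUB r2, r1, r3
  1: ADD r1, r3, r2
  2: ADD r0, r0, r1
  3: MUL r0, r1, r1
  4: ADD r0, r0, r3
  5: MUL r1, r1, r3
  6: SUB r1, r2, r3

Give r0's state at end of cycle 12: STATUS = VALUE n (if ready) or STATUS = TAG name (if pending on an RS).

  c1: issue SUB r2<-Add1  regs: r0:1,r1:5,r2:Add1,r3:4
  c2: issue ADD r1<-Add2  regs: r0:1,r1:Add2,r2:Add1,r3:4
  c3: CDB Add1=1; issue ADD r0<-Add1  regs: r0:Add1,r1:Add2,r2:1,r3:4
  c4: issue MUL r0<-Mul1  regs: r0:Mul1,r1:Add2,r2:1,r3:4
  c5: CDB Add2=5; issue ADD r0<-Add2  regs: r0:Add2,r1:5,r2:1,r3:4
  c6: issue MUL r1<-Mul2  regs: r0:Add2,r1:Mul2,r2:1,r3:4
  c7: CDB Add1=6; issue SUB r1<-Add1  regs: r0:Add2,r1:Add1,r2:1,r3:4
  c8: -  regs: r0:Add2,r1:Add1,r2:1,r3:4
  c9: CDB Add1=-3  regs: r0:Add2,r1:-3,r2:1,r3:4
  c10: CDB Mul1=25  regs: r0:Add2,r1:-3,r2:1,r3:4
  c11: CDB Mul2=20  regs: r0:Add2,r1:-3,r2:1,r3:4
  c12: CDB Add2=29  regs: r0:29,r1:-3,r2:1,r3:4

STATUS = VALUE 29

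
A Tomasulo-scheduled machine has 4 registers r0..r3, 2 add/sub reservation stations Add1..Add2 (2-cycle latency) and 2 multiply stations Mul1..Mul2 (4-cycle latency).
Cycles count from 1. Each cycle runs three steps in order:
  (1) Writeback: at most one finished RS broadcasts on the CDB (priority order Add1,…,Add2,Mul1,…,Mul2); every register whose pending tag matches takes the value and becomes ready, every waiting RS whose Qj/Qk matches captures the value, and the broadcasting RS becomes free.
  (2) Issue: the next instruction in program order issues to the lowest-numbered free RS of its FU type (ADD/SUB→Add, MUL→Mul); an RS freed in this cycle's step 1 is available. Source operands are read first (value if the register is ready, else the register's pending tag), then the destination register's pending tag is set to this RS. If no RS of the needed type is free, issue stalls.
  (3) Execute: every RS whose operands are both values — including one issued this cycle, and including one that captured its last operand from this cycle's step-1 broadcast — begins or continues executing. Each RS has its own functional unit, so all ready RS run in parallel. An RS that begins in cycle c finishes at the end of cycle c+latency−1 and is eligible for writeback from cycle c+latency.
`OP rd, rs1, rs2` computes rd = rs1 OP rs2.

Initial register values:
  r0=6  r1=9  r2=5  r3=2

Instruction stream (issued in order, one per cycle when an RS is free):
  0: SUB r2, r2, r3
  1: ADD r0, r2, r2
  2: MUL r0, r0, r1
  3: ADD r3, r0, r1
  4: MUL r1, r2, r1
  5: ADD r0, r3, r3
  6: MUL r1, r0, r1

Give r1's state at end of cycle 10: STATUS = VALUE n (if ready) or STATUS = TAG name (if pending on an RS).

STATUS = TAG Mul1

  c1: issue SUB r2<-Add1  regs: r0:6,r1:9,r2:Add1,r3:2
  c2: issue ADD r0<-Add2  regs: r0:Add2,r1:9,r2:Add1,r3:2
  c3: CDB Add1=3; issue MUL r0<-Mul1  regs: r0:Mul1,r1:9,r2:3,r3:2
  c4: issue ADD r3<-Add1  regs: r0:Mul1,r1:9,r2:3,r3:Add1
  c5: CDB Add2=6; issue MUL r1<-Mul2  regs: r0:Mul1,r1:Mul2,r2:3,r3:Add1
  c6: issue ADD r0<-Add2  regs: r0:Add2,r1:Mul2,r2:3,r3:Add1
  c7: stall  regs: r0:Add2,r1:Mul2,r2:3,r3:Add1
  c8: stall  regs: r0:Add2,r1:Mul2,r2:3,r3:Add1
  c9: CDB Mul1=54; issue MUL r1<-Mul1  regs: r0:Add2,r1:Mul1,r2:3,r3:Add1
  c10: CDB Mul2=27  regs: r0:Add2,r1:Mul1,r2:3,r3:Add1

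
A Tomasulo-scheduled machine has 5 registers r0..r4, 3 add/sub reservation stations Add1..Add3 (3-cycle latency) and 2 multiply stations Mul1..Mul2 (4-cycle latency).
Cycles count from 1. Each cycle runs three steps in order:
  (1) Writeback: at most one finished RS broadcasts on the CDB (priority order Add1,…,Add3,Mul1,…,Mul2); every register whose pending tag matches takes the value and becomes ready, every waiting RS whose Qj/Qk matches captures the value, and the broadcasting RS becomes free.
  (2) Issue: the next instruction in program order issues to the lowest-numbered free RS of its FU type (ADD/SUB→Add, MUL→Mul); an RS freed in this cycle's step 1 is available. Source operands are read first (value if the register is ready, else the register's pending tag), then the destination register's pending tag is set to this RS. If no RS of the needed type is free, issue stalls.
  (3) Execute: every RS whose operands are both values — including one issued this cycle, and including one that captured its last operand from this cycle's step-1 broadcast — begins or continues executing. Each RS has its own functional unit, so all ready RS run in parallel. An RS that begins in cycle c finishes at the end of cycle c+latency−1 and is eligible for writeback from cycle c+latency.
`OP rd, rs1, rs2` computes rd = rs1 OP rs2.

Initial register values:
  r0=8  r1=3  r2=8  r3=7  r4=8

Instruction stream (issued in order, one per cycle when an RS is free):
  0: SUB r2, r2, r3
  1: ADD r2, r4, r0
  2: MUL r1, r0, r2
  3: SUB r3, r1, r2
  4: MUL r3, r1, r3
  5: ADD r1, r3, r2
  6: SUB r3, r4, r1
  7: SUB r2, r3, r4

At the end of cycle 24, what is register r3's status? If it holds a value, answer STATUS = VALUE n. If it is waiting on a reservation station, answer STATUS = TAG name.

STATUS = VALUE -14344

cycle 1: issue SUB r2<-Add1 // r0:8,r1:3,r2:Add1,r3:7,r4:8
cycle 2: issue ADD r2<-Add2 // r0:8,r1:3,r2:Add2,r3:7,r4:8
cycle 3: issue MUL r1<-Mul1 // r0:8,r1:Mul1,r2:Add2,r3:7,r4:8
cycle 4: CDB Add1=1; issue SUB r3<-Add1 // r0:8,r1:Mul1,r2:Add2,r3:Add1,r4:8
cycle 5: CDB Add2=16; issue MUL r3<-Mul2 // r0:8,r1:Mul1,r2:16,r3:Mul2,r4:8
cycle 6: issue ADD r1<-Add2 // r0:8,r1:Add2,r2:16,r3:Mul2,r4:8
cycle 7: issue SUB r3<-Add3 // r0:8,r1:Add2,r2:16,r3:Add3,r4:8
cycle 8: stall // r0:8,r1:Add2,r2:16,r3:Add3,r4:8
cycle 9: CDB Mul1=128; stall // r0:8,r1:Add2,r2:16,r3:Add3,r4:8
cycle 10: stall // r0:8,r1:Add2,r2:16,r3:Add3,r4:8
cycle 11: stall // r0:8,r1:Add2,r2:16,r3:Add3,r4:8
cycle 12: CDB Add1=112; issue SUB r2<-Add1 // r0:8,r1:Add2,r2:Add1,r3:Add3,r4:8
cycle 13: - // r0:8,r1:Add2,r2:Add1,r3:Add3,r4:8
cycle 14: - // r0:8,r1:Add2,r2:Add1,r3:Add3,r4:8
cycle 15: - // r0:8,r1:Add2,r2:Add1,r3:Add3,r4:8
cycle 16: CDB Mul2=14336 // r0:8,r1:Add2,r2:Add1,r3:Add3,r4:8
cycle 17: - // r0:8,r1:Add2,r2:Add1,r3:Add3,r4:8
cycle 18: - // r0:8,r1:Add2,r2:Add1,r3:Add3,r4:8
cycle 19: CDB Add2=14352 // r0:8,r1:14352,r2:Add1,r3:Add3,r4:8
cycle 20: - // r0:8,r1:14352,r2:Add1,r3:Add3,r4:8
cycle 21: - // r0:8,r1:14352,r2:Add1,r3:Add3,r4:8
cycle 22: CDB Add3=-14344 // r0:8,r1:14352,r2:Add1,r3:-14344,r4:8
cycle 23: - // r0:8,r1:14352,r2:Add1,r3:-14344,r4:8
cycle 24: - // r0:8,r1:14352,r2:Add1,r3:-14344,r4:8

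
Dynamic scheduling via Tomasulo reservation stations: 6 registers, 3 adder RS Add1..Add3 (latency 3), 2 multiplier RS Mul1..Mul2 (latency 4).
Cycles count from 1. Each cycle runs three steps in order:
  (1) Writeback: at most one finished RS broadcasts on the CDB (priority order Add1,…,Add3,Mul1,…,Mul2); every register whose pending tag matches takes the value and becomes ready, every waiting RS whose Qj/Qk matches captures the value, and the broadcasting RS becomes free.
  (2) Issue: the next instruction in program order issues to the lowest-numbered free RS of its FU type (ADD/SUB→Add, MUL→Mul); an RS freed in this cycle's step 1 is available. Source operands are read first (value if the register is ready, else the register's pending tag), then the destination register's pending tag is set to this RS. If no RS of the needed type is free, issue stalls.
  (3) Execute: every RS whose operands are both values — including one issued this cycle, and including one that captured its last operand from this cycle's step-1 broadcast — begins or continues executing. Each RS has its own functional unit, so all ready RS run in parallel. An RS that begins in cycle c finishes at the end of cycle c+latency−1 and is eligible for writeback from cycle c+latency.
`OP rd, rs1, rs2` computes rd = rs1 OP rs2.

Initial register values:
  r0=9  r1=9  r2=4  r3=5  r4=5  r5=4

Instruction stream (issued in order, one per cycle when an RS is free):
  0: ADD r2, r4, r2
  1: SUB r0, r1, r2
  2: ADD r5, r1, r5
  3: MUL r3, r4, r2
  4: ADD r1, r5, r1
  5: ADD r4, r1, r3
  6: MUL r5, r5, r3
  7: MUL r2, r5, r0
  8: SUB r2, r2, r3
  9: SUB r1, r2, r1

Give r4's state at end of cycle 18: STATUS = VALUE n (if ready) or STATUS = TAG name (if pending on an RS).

cycle 1: issue ADD r2<-Add1 // r0:9,r1:9,r2:Add1,r3:5,r4:5,r5:4
cycle 2: issue SUB r0<-Add2 // r0:Add2,r1:9,r2:Add1,r3:5,r4:5,r5:4
cycle 3: issue ADD r5<-Add3 // r0:Add2,r1:9,r2:Add1,r3:5,r4:5,r5:Add3
cycle 4: CDB Add1=9; issue MUL r3<-Mul1 // r0:Add2,r1:9,r2:9,r3:Mul1,r4:5,r5:Add3
cycle 5: issue ADD r1<-Add1 // r0:Add2,r1:Add1,r2:9,r3:Mul1,r4:5,r5:Add3
cycle 6: CDB Add3=13; issue ADD r4<-Add3 // r0:Add2,r1:Add1,r2:9,r3:Mul1,r4:Add3,r5:13
cycle 7: CDB Add2=0; issue MUL r5<-Mul2 // r0:0,r1:Add1,r2:9,r3:Mul1,r4:Add3,r5:Mul2
cycle 8: CDB Mul1=45; issue MUL r2<-Mul1 // r0:0,r1:Add1,r2:Mul1,r3:45,r4:Add3,r5:Mul2
cycle 9: CDB Add1=22; issue SUB r2<-Add1 // r0:0,r1:22,r2:Add1,r3:45,r4:Add3,r5:Mul2
cycle 10: issue SUB r1<-Add2 // r0:0,r1:Add2,r2:Add1,r3:45,r4:Add3,r5:Mul2
cycle 11: - // r0:0,r1:Add2,r2:Add1,r3:45,r4:Add3,r5:Mul2
cycle 12: CDB Add3=67 // r0:0,r1:Add2,r2:Add1,r3:45,r4:67,r5:Mul2
cycle 13: CDB Mul2=585 // r0:0,r1:Add2,r2:Add1,r3:45,r4:67,r5:585
cycle 14: - // r0:0,r1:Add2,r2:Add1,r3:45,r4:67,r5:585
cycle 15: - // r0:0,r1:Add2,r2:Add1,r3:45,r4:67,r5:585
cycle 16: - // r0:0,r1:Add2,r2:Add1,r3:45,r4:67,r5:585
cycle 17: CDB Mul1=0 // r0:0,r1:Add2,r2:Add1,r3:45,r4:67,r5:585
cycle 18: - // r0:0,r1:Add2,r2:Add1,r3:45,r4:67,r5:585

STATUS = VALUE 67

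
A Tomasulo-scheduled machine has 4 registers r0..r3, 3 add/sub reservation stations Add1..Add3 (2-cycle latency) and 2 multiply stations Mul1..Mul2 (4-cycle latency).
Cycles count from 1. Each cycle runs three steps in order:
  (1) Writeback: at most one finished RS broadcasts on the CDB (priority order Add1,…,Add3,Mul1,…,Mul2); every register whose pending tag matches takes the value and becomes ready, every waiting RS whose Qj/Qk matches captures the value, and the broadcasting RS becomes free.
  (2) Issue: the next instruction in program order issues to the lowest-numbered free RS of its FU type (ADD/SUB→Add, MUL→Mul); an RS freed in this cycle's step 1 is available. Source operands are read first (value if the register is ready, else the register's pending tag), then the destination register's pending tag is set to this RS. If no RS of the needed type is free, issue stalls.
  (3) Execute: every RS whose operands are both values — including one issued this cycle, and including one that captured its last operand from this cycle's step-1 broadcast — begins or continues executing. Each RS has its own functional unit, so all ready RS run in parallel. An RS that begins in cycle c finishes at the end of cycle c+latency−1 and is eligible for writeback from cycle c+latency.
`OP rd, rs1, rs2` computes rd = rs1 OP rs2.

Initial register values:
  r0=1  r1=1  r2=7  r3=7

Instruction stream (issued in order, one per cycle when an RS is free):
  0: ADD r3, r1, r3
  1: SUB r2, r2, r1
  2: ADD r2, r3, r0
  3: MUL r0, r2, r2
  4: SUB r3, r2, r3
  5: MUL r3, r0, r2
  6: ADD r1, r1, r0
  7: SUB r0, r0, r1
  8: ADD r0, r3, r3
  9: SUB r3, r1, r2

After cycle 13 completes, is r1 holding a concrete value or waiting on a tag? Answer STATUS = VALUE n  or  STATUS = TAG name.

STATUS = VALUE 82

  c1: issue ADD r3<-Add1  regs: r0:1,r1:1,r2:7,r3:Add1
  c2: issue SUB r2<-Add2  regs: r0:1,r1:1,r2:Add2,r3:Add1
  c3: CDB Add1=8; issue ADD r2<-Add1  regs: r0:1,r1:1,r2:Add1,r3:8
  c4: CDB Add2=6; issue MUL r0<-Mul1  regs: r0:Mul1,r1:1,r2:Add1,r3:8
  c5: CDB Add1=9; issue SUB r3<-Add1  regs: r0:Mul1,r1:1,r2:9,r3:Add1
  c6: issue MUL r3<-Mul2  regs: r0:Mul1,r1:1,r2:9,r3:Mul2
  c7: CDB Add1=1; issue ADD r1<-Add1  regs: r0:Mul1,r1:Add1,r2:9,r3:Mul2
  c8: issue SUB r0<-Add2  regs: r0:Add2,r1:Add1,r2:9,r3:Mul2
  c9: CDB Mul1=81; issue ADD r0<-Add3  regs: r0:Add3,r1:Add1,r2:9,r3:Mul2
  c10: stall  regs: r0:Add3,r1:Add1,r2:9,r3:Mul2
  c11: CDB Add1=82; issue SUB r3<-Add1  regs: r0:Add3,r1:82,r2:9,r3:Add1
  c12: -  regs: r0:Add3,r1:82,r2:9,r3:Add1
  c13: CDB Add1=73  regs: r0:Add3,r1:82,r2:9,r3:73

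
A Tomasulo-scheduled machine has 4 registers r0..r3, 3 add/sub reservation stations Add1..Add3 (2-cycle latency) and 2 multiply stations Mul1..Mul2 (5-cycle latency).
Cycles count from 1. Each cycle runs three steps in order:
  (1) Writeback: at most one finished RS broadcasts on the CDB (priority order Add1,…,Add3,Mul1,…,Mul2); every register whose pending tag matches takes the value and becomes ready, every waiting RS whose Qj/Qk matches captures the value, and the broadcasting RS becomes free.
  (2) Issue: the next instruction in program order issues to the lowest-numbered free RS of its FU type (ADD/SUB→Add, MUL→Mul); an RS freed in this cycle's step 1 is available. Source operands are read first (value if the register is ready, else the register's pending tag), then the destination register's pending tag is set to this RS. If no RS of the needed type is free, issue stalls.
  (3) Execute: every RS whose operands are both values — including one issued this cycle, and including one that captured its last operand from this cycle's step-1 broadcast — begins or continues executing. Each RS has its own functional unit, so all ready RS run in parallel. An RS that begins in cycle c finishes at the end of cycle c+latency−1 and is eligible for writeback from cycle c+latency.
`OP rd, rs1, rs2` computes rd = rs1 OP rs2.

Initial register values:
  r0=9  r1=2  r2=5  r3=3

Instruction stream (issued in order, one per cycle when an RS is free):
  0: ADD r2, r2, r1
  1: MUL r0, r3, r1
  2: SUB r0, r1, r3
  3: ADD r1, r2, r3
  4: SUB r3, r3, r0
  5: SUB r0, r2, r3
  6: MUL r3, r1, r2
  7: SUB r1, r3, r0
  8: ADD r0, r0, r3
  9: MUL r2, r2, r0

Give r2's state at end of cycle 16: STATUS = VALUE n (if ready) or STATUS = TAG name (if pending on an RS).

cycle 1: issue ADD r2<-Add1 // r0:9,r1:2,r2:Add1,r3:3
cycle 2: issue MUL r0<-Mul1 // r0:Mul1,r1:2,r2:Add1,r3:3
cycle 3: CDB Add1=7; issue SUB r0<-Add1 // r0:Add1,r1:2,r2:7,r3:3
cycle 4: issue ADD r1<-Add2 // r0:Add1,r1:Add2,r2:7,r3:3
cycle 5: CDB Add1=-1; issue SUB r3<-Add1 // r0:-1,r1:Add2,r2:7,r3:Add1
cycle 6: CDB Add2=10; issue SUB r0<-Add2 // r0:Add2,r1:10,r2:7,r3:Add1
cycle 7: CDB Add1=4; issue MUL r3<-Mul2 // r0:Add2,r1:10,r2:7,r3:Mul2
cycle 8: CDB Mul1=6; issue SUB r1<-Add1 // r0:Add2,r1:Add1,r2:7,r3:Mul2
cycle 9: CDB Add2=3; issue ADD r0<-Add2 // r0:Add2,r1:Add1,r2:7,r3:Mul2
cycle 10: issue MUL r2<-Mul1 // r0:Add2,r1:Add1,r2:Mul1,r3:Mul2
cycle 11: - // r0:Add2,r1:Add1,r2:Mul1,r3:Mul2
cycle 12: CDB Mul2=70 // r0:Add2,r1:Add1,r2:Mul1,r3:70
cycle 13: - // r0:Add2,r1:Add1,r2:Mul1,r3:70
cycle 14: CDB Add1=67 // r0:Add2,r1:67,r2:Mul1,r3:70
cycle 15: CDB Add2=73 // r0:73,r1:67,r2:Mul1,r3:70
cycle 16: - // r0:73,r1:67,r2:Mul1,r3:70

STATUS = TAG Mul1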